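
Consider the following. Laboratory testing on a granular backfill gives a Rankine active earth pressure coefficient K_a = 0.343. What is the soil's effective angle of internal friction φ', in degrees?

29.3°

K_a = tan²(45° − φ/2) ⇒ 45° − φ/2 = arctan(√0.343) = 30.36°.
φ = 2(45° − 30.36°) = 29.29°.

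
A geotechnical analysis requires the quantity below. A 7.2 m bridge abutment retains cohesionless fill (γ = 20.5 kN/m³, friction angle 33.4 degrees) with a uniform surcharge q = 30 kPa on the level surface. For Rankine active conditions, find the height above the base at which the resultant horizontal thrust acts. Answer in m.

K_a = 0.2899.
Triangular part P₁ = ½K_aγH² = 154.1 at H/3 = 2.400 m; rectangular part P₂ = K_a q H = 62.62 at H/2 = 3.600 m.
ȳ = (P₁·2.400 + P₂·3.600)/(P₁+P₂) = 2.747 m.

2.75 m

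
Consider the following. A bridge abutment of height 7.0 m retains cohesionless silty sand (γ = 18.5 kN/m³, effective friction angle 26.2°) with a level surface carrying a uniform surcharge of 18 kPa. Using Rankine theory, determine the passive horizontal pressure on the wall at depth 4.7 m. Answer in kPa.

K_p = (1 + sin φ)/(1 − sin φ) = 2.581.
σ_v = γz + q = 18.5 × 4.7 + 18 = 105.0 kPa.
σ_h = K_p σ_v = 2.581 × 105.0 = 270.9 kPa.

271 kPa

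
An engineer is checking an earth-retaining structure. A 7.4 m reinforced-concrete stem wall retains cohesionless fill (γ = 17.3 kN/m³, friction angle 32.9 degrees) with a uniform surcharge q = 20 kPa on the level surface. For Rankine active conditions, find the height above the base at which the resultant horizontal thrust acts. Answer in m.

K_a = 0.2960.
Triangular part P₁ = ½K_aγH² = 140.2 at H/3 = 2.467 m; rectangular part P₂ = K_a q H = 43.81 at H/2 = 3.700 m.
ȳ = (P₁·2.467 + P₂·3.700)/(P₁+P₂) = 2.760 m.

2.76 m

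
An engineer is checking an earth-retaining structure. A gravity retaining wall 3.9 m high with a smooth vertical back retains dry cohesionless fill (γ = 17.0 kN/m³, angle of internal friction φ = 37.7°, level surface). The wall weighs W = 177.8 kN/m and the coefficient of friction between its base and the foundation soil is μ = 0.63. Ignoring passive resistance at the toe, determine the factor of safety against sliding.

3.59

K_a = tan²(45° − 37.7°/2) = 0.2411.
P_a = ½K_aγH² = 0.5×0.2411×17.0×3.9² = 31.17 kN/m, acting at H/3 = 1.300 m above the base.
FS_sliding = μW / P_a = 0.63×177.8 / 31.17 = 3.594.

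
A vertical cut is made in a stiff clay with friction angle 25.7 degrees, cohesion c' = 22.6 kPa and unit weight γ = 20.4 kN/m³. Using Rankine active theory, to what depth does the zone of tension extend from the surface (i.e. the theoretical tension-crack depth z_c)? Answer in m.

K_a = tan²(45° − 25.7°/2) = 0.3950; √K_a = 0.6285.
The active pressure is zero where K_a γ z = 2c√K_a, so z_c = 2c/(γ√K_a) = 2×22.6/(20.4×0.6285) = 3.525 m.

3.53 m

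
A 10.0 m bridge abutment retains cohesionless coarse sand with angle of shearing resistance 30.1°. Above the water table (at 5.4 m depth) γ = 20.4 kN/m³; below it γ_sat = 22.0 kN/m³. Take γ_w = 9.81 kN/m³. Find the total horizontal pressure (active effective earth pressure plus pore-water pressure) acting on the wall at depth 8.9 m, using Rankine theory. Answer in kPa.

85.1 kPa

K_a = (1 − sin φ)/(1 + sin φ) = 0.3320.
γ' = 22.0 − 9.81 = 12.19 kN/m³.
Effective vertical stress at 8.9 m: σ'_v = 20.4×5.4 + 12.19×3.50 = 152.8 kPa.
σ'_h = K_a σ'_v = 0.3320 × 152.8 = 50.74 kPa; u = γ_w × 3.50 = 34.34 kPa.
Total σ_h = 50.74 + 34.34 = 85.07 kPa.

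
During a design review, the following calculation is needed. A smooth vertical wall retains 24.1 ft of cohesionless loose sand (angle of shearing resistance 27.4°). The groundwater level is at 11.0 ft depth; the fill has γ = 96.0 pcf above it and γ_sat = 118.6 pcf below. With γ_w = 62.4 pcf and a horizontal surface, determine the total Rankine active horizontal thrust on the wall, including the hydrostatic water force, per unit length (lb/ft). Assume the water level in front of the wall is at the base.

K_a = tan²(45° − φ/2) = 0.3697.
γ' = 118.6 − 62.4 = 56.20 pcf. Depth below WT = 13.1 ft.
σ'_h at WT = K_a γ d_w = 390.4 psf; at base = 390.4 + K_a γ' × 13.1 = 662.5 psf.
P₁ (0–11.0 ft) = ½×390.4×11.0 = 2147. P₂ (11.0–24.1 ft) = ½(390.4+662.5)×13.1 = 6897.
P_w = ½ γ_w h₂² = 0.5×62.4×13.1² = 5354. Total = 2147+6897+5354 = 14400 lb/ft.

14400 lb/ft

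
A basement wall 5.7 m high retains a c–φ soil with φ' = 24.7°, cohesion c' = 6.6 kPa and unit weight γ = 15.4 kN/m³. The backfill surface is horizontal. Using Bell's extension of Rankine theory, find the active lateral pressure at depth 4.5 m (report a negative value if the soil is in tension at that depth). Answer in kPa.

20.0 kPa

K_a = (1 − sin φ)/(1 + sin φ) = 0.4106.
σ_a = K_a γ z − 2c√K_a = 0.4106×15.4×4.5 − 2×6.6×0.6408 = 19.99 kPa.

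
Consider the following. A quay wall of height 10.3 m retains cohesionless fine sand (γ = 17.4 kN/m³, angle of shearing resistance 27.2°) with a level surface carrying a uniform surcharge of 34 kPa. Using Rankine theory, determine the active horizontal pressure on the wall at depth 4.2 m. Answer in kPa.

39.9 kPa

K_a = (1 − sin φ)/(1 + sin φ) = 0.3726.
σ_v = γz + q = 17.4 × 4.2 + 34 = 107.1 kPa.
σ_h = K_a σ_v = 0.3726 × 107.1 = 39.90 kPa.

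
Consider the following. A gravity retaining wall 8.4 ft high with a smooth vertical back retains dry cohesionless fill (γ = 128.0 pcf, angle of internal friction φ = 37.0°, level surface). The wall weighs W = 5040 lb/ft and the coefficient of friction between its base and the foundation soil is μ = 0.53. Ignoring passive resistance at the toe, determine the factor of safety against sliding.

K_a = tan²(45° − 37.0°/2) = 0.2486.
P_a = ½K_aγH² = 0.5×0.2486×128.0×8.4² = 1123 lb/ft, acting at H/3 = 2.800 ft above the base.
FS_sliding = μW / P_a = 0.53×5040 / 1123 = 2.380.

2.38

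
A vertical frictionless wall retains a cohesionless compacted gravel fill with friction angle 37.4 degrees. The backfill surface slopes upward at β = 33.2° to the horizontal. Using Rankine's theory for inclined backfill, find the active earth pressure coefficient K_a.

K_a = cos β · (cos β − √(cos²β − cos²φ)) / (cos β + √(cos²β − cos²φ)).
cos β = 0.8368, cos φ = 0.7944, √(cos²β − cos²φ) = 0.2628.
K_a = 0.8368 × (0.8368 − 0.2628)/(0.8368 + 0.2628) = 0.4367.

0.437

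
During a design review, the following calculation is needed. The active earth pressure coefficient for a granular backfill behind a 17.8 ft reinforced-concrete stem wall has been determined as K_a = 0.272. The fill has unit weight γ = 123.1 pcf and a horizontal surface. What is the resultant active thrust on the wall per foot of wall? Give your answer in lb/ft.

P = ½ K_a γ H² = 0.5 × 0.272 × 123.1 × 17.8² = 5304 lb/ft.

5300 lb/ft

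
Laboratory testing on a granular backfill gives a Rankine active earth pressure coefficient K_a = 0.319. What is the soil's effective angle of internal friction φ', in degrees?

K_a = tan²(45° − φ/2) ⇒ 45° − φ/2 = arctan(√0.319) = 29.46°.
φ = 2(45° − 29.46°) = 31.08°.

31.1°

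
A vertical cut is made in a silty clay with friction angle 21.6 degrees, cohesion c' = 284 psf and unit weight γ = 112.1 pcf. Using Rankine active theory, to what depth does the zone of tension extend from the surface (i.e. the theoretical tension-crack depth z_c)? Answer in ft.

7.46 ft

K_a = tan²(45° − 21.6°/2) = 0.4619; √K_a = 0.6796.
The active pressure is zero where K_a γ z = 2c√K_a, so z_c = 2c/(γ√K_a) = 2×284/(112.1×0.6796) = 7.456 ft.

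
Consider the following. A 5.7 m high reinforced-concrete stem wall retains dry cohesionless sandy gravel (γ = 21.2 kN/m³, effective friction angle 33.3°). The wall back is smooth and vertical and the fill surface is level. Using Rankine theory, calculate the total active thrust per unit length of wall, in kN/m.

K_a = tan²(45° − φ/2) = 0.2911.
P_a = ½ K_a γ H² = 0.5 × 0.2911 × 21.2 × 5.7² = 100.3 kN/m.

100 kN/m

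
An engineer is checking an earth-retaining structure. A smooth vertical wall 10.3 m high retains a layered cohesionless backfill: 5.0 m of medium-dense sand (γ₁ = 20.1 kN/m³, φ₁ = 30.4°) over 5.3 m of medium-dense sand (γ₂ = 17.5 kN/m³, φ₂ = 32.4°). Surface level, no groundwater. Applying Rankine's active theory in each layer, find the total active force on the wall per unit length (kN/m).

K_a1 = tan²(45°−30.4°/2) = 0.3280; K_a2 = tan²(45°−32.4°/2) = 0.3022.
Layer 1: σ at base = K_a1 γ₁ h₁ = 32.96 kPa; P₁ = ½×32.96×5.0 = 82.41.
Layer 2: σ_v at top = γ₁h₁ = 100.5; σ_h top = K_a2×100.5 = 30.37; σ_h base = K_a2×(100.5+17.5×5.3) = 58.41.
P₂ = ½(30.37+58.41)×5.3 = 235.3. Total P_a = 82.41+235.3 = 317.7 kN/m.

318 kN/m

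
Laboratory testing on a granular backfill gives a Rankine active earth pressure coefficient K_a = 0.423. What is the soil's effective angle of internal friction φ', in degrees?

K_a = tan²(45° − φ/2) ⇒ 45° − φ/2 = arctan(√0.423) = 33.04°.
φ = 2(45° − 33.04°) = 23.92°.

23.9°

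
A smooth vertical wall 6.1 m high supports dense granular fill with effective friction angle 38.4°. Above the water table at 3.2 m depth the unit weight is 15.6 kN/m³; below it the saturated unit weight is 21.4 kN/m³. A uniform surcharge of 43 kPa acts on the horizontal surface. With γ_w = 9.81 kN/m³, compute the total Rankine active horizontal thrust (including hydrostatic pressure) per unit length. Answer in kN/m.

166 kN/m

K_a = tan²(45° − φ/2) = 0.2337.
γ' = 21.4 − 9.81 = 11.59 kN/m³. h₂ = H − d_w = 2.9 m.
σ'_h: at surface K_a·q = 10.05; at WT K_a(q+γd_w) = 21.71; at base K_a(q+γd_w+γ'h₂) = 29.57 kPa.
P₁ = ½(10.05+21.71)×3.2 = 50.82; P₂ = ½(21.71+29.57)×2.9 = 74.36; P_w = ½γ_w h₂² = 41.25.
Total = 50.82+74.36+41.25 = 166.4 kN/m.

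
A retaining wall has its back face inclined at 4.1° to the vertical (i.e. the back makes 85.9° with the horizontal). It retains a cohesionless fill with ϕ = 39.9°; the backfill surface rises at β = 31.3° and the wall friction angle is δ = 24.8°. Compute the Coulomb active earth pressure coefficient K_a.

0.376

K_a = sin²(α+φ) / [sin²α · sin(α−δ) · (1 + √{sin(φ+δ)sin(φ−β) / (sin(α−δ)sin(α+β))})²].
With α = 85.9°, φ = 39.9°, δ = 24.8°, β = 31.3°: K_a = 0.3763.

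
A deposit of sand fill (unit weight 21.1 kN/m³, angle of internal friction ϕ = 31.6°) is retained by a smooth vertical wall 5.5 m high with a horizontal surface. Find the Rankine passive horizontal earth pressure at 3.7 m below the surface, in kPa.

K_p = (1 + sin φ)/(1 − sin φ) = 3.202.
σ_h = K_p γ z = 3.202 × 21.1 × 3.7 = 249.9 kPa.

250 kPa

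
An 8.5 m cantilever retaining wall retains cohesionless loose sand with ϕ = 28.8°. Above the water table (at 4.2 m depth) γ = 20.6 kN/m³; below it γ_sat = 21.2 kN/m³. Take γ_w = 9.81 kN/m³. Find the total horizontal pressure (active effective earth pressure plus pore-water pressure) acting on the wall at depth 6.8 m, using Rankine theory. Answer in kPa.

66.1 kPa

K_a = (1 − sin φ)/(1 + sin φ) = 0.3498.
γ' = 21.2 − 9.81 = 11.39 kN/m³.
Effective vertical stress at 6.8 m: σ'_v = 20.6×4.2 + 11.39×2.60 = 116.1 kPa.
σ'_h = K_a σ'_v = 0.3498 × 116.1 = 40.62 kPa; u = γ_w × 2.60 = 25.51 kPa.
Total σ_h = 40.62 + 25.51 = 66.12 kPa.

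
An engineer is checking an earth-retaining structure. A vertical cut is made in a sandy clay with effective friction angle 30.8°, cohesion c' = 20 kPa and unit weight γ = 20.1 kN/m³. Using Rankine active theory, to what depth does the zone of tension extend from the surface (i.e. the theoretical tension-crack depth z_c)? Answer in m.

3.50 m

K_a = tan²(45° − 30.8°/2) = 0.3227; √K_a = 0.5681.
The active pressure is zero where K_a γ z = 2c√K_a, so z_c = 2c/(γ√K_a) = 2×20/(20.1×0.5681) = 3.503 m.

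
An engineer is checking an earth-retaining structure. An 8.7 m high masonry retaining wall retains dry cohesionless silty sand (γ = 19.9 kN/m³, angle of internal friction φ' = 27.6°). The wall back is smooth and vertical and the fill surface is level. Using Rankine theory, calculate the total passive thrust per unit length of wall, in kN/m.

K_p = tan²(45° + φ/2) = 2.726.
P_p = ½ K_p γ H² = 0.5 × 2.726 × 19.9 × 8.7² = 2053 kN/m.

2050 kN/m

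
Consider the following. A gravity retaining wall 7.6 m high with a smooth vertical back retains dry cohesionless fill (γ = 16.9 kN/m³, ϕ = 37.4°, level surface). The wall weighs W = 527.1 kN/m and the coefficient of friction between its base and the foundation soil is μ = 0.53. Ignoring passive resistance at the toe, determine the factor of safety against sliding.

2.34

K_a = tan²(45° − 37.4°/2) = 0.2443.
P_a = ½K_aγH² = 0.5×0.2443×16.9×7.6² = 119.2 kN/m, acting at H/3 = 2.533 m above the base.
FS_sliding = μW / P_a = 0.53×527.1 / 119.2 = 2.343.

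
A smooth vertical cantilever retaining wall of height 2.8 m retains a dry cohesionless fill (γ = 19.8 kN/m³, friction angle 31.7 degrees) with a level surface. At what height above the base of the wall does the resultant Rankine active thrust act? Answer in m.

K_a = 0.3111.
The pressure distribution is triangular, so the resultant acts at H/3 above the base = 2.8/3 = 0.9333 m.

0.933 m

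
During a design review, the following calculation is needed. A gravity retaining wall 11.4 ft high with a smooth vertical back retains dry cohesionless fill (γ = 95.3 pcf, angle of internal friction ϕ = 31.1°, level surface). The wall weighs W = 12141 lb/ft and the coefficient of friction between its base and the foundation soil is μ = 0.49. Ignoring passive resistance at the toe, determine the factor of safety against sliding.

3.01

K_a = tan²(45° − 31.1°/2) = 0.3188.
P_a = ½K_aγH² = 0.5×0.3188×95.3×11.4² = 1974 lb/ft, acting at H/3 = 3.800 ft above the base.
FS_sliding = μW / P_a = 0.49×12141 / 1974 = 3.013.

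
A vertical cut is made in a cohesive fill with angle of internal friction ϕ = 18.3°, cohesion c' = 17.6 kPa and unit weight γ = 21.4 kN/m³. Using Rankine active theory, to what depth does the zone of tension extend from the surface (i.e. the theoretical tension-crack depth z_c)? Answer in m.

2.28 m

K_a = tan²(45° − 18.3°/2) = 0.5221; √K_a = 0.7226.
The active pressure is zero where K_a γ z = 2c√K_a, so z_c = 2c/(γ√K_a) = 2×17.6/(21.4×0.7226) = 2.276 m.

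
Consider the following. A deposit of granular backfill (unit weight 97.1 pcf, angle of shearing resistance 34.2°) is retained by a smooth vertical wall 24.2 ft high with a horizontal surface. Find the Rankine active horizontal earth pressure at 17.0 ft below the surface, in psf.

K_a = (1 − sin φ)/(1 + sin φ) = 0.2803.
σ_h = K_a γ z = 0.2803 × 97.1 × 17.0 = 462.8 psf.

463 psf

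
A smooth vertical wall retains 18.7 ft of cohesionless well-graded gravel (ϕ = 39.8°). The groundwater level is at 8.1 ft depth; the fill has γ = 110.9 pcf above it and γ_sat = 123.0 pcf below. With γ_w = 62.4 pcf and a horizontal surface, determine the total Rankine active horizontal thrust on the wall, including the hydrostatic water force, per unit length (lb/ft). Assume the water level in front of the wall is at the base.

7140 lb/ft

K_a = tan²(45° − φ/2) = 0.2194.
γ' = 123.0 − 62.4 = 60.60 pcf. Depth below WT = 10.6 ft.
σ'_h at WT = K_a γ d_w = 197.1 psf; at base = 197.1 + K_a γ' × 10.6 = 338.1 psf.
P₁ (0–8.1 ft) = ½×197.1×8.1 = 798.3. P₂ (8.1–18.7 ft) = ½(197.1+338.1)×10.6 = 2836.
P_w = ½ γ_w h₂² = 0.5×62.4×10.6² = 3506. Total = 798.3+2836+3506 = 7140 lb/ft.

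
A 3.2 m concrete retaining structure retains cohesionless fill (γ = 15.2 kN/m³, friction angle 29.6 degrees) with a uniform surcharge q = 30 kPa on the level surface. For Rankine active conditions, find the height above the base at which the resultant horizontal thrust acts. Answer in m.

K_a = 0.3387.
Triangular part P₁ = ½K_aγH² = 26.36 at H/3 = 1.067 m; rectangular part P₂ = K_a q H = 32.52 at H/2 = 1.600 m.
ȳ = (P₁·1.067 + P₂·1.600)/(P₁+P₂) = 1.361 m.

1.36 m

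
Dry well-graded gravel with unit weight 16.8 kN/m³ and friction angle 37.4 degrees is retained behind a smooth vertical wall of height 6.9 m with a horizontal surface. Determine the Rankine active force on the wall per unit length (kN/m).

97.7 kN/m

K_a = tan²(45° − φ/2) = 0.2443.
P_a = ½ K_a γ H² = 0.5 × 0.2443 × 16.8 × 6.9² = 97.69 kN/m.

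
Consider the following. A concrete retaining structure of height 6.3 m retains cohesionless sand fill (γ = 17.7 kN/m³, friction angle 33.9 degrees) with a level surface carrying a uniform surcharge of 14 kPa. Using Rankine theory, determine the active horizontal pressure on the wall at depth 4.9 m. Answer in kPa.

K_a = (1 − sin φ)/(1 + sin φ) = 0.2839.
σ_v = γz + q = 17.7 × 4.9 + 14 = 100.7 kPa.
σ_h = K_a σ_v = 0.2839 × 100.7 = 28.60 kPa.

28.6 kPa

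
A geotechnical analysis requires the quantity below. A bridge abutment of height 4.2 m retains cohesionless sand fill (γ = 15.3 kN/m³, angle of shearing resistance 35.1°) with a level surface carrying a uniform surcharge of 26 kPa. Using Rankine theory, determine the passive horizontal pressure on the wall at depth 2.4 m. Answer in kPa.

232 kPa

K_p = (1 + sin φ)/(1 − sin φ) = 3.706.
σ_v = γz + q = 15.3 × 2.4 + 26 = 62.72 kPa.
σ_h = K_p σ_v = 3.706 × 62.72 = 232.4 kPa.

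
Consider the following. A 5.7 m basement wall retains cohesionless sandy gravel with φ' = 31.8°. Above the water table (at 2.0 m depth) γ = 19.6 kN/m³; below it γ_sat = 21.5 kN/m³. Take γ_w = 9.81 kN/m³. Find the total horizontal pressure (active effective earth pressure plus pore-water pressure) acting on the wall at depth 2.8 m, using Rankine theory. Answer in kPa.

22.9 kPa

K_a = (1 − sin φ)/(1 + sin φ) = 0.3098.
γ' = 21.5 − 9.81 = 11.69 kN/m³.
Effective vertical stress at 2.8 m: σ'_v = 19.6×2.0 + 11.69×0.800 = 48.55 kPa.
σ'_h = K_a σ'_v = 0.3098 × 48.55 = 15.04 kPa; u = γ_w × 0.800 = 7.848 kPa.
Total σ_h = 15.04 + 7.848 = 22.89 kPa.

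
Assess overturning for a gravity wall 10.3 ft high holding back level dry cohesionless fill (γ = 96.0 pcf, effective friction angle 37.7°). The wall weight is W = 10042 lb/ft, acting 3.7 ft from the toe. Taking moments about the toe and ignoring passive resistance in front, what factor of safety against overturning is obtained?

K_a = tan²(45° − 37.7°/2) = 0.2411.
P_a = ½K_aγH² = 0.5×0.2411×96.0×10.3² = 1228 lb/ft, acting at H/3 = 3.433 ft above the base.
Overturning moment M_o = P_a × H/3 = 1228 × 3.433 = 4215.
Resisting moment M_r = W × 3.7 = 10042 × 3.7 = 37160.
FS_overturning = M_r/M_o = 37160/4215 = 8.816.

8.82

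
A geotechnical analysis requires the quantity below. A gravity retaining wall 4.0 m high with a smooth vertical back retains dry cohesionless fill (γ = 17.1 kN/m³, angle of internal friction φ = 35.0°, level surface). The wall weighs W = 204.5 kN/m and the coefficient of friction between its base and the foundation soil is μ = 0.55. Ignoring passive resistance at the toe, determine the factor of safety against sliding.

3.03

K_a = tan²(45° − 35.0°/2) = 0.2710.
P_a = ½K_aγH² = 0.5×0.2710×17.1×4.0² = 37.07 kN/m, acting at H/3 = 1.333 m above the base.
FS_sliding = μW / P_a = 0.55×204.5 / 37.07 = 3.034.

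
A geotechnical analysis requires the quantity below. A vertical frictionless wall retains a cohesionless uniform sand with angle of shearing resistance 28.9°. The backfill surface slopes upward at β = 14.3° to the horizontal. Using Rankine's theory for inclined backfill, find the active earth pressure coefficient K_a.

K_a = cos β · (cos β − √(cos²β − cos²φ)) / (cos β + √(cos²β − cos²φ)).
cos β = 0.9690, cos φ = 0.8755, √(cos²β − cos²φ) = 0.4154.
K_a = 0.9690 × (0.9690 − 0.4154)/(0.9690 + 0.4154) = 0.3875.

0.388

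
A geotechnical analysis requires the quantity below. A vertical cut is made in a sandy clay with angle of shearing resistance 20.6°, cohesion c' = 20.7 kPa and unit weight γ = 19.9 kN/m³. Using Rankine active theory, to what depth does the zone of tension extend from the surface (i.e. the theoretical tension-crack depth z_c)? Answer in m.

3.00 m

K_a = tan²(45° − 20.6°/2) = 0.4795; √K_a = 0.6924.
The active pressure is zero where K_a γ z = 2c√K_a, so z_c = 2c/(γ√K_a) = 2×20.7/(19.9×0.6924) = 3.004 m.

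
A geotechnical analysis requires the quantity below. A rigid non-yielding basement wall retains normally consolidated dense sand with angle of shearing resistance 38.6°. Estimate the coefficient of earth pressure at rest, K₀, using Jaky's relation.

0.376

K₀ = 1 − sin φ' = 1 − sin 38.6° = 0.3761.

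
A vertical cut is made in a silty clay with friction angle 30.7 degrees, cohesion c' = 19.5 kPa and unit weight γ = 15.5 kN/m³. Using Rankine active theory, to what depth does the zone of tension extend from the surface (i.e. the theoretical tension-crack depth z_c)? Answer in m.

4.42 m

K_a = tan²(45° − 30.7°/2) = 0.3240; √K_a = 0.5692.
The active pressure is zero where K_a γ z = 2c√K_a, so z_c = 2c/(γ√K_a) = 2×19.5/(15.5×0.5692) = 4.420 m.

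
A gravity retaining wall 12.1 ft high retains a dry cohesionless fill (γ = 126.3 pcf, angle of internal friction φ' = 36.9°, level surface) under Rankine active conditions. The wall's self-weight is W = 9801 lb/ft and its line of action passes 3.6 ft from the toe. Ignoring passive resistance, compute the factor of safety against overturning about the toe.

3.79

K_a = tan²(45° − 36.9°/2) = 0.2497.
P_a = ½K_aγH² = 0.5×0.2497×126.3×12.1² = 2308 lb/ft, acting at H/3 = 4.033 ft above the base.
Overturning moment M_o = P_a × H/3 = 2308 × 4.033 = 9311.
Resisting moment M_r = W × 3.6 = 9801 × 3.6 = 35280.
FS_overturning = M_r/M_o = 35280/9311 = 3.790.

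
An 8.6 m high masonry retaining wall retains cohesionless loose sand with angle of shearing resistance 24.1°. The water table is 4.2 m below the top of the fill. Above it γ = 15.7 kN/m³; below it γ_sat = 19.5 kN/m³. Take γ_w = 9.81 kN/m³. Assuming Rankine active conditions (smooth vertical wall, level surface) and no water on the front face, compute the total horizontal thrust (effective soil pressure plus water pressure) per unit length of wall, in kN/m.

K_a = tan²(45° − φ/2) = 0.4201.
γ' = 19.5 − 9.81 = 9.690 kN/m³. Depth below WT = 4.4 m.
σ'_h at WT = K_a γ d_w = 27.70 kPa; at base = 27.70 + K_a γ' × 4.4 = 45.62 kPa.
P₁ (0–4.2 m) = ½×27.70×4.2 = 58.18. P₂ (4.2–8.6 m) = ½(27.70+45.62)×4.4 = 161.3.
P_w = ½ γ_w h₂² = 0.5×9.81×4.4² = 94.96. Total = 58.18+161.3+94.96 = 314.4 kN/m.

314 kN/m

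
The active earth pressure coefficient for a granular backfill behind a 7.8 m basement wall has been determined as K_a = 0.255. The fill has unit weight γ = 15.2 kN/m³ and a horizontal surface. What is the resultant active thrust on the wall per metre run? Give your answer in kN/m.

118 kN/m

P = ½ K_a γ H² = 0.5 × 0.255 × 15.2 × 7.8² = 117.9 kN/m.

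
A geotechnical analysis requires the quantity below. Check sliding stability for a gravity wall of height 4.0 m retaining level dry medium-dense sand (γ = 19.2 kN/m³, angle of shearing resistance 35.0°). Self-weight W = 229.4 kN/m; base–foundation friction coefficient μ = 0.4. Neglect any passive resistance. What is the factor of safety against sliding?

K_a = tan²(45° − 35.0°/2) = 0.2710.
P_a = ½K_aγH² = 0.5×0.2710×19.2×4.0² = 41.62 kN/m, acting at H/3 = 1.333 m above the base.
FS_sliding = μW / P_a = 0.4×229.4 / 41.62 = 2.204.

2.20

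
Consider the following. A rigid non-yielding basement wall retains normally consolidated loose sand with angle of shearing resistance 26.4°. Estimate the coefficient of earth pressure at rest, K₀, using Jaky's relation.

K₀ = 1 − sin φ' = 1 − sin 26.4° = 0.5554.

0.555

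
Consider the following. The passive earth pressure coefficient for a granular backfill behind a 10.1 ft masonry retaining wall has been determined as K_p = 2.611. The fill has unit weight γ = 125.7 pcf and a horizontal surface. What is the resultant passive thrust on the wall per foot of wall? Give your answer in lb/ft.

16700 lb/ft

P = ½ K_p γ H² = 0.5 × 2.611 × 125.7 × 10.1² = 16740 lb/ft.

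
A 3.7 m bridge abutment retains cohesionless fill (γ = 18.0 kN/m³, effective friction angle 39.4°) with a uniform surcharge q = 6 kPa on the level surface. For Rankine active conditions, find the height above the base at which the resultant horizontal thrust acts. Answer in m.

K_a = 0.2234.
Triangular part P₁ = ½K_aγH² = 27.53 at H/3 = 1.233 m; rectangular part P₂ = K_a q H = 4.960 at H/2 = 1.850 m.
ȳ = (P₁·1.233 + P₂·1.850)/(P₁+P₂) = 1.327 m.

1.33 m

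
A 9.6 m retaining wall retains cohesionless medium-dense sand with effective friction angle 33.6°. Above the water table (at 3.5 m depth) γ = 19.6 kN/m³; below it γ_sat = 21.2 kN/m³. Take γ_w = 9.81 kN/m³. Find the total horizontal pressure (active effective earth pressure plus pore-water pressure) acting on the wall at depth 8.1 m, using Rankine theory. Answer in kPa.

K_a = (1 − sin φ)/(1 + sin φ) = 0.2875.
γ' = 21.2 − 9.81 = 11.39 kN/m³.
Effective vertical stress at 8.1 m: σ'_v = 19.6×3.5 + 11.39×4.60 = 121.0 kPa.
σ'_h = K_a σ'_v = 0.2875 × 121.0 = 34.79 kPa; u = γ_w × 4.60 = 45.13 kPa.
Total σ_h = 34.79 + 45.13 = 79.91 kPa.

79.9 kPa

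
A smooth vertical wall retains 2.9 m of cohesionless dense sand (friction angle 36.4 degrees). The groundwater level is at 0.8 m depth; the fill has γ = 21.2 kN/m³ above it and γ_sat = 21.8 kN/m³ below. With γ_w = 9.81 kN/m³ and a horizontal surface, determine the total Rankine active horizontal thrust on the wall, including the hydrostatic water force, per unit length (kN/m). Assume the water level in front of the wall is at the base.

K_a = tan²(45° − φ/2) = 0.2552.
γ' = 21.8 − 9.81 = 11.99 kN/m³. Depth below WT = 2.1 m.
σ'_h at WT = K_a γ d_w = 4.328 kPa; at base = 4.328 + K_a γ' × 2.1 = 10.75 kPa.
P₁ (0–0.8 m) = ½×4.328×0.8 = 1.731. P₂ (0.8–2.9 m) = ½(4.328+10.75)×2.1 = 15.83.
P_w = ½ γ_w h₂² = 0.5×9.81×2.1² = 21.63. Total = 1.731+15.83+21.63 = 39.20 kN/m.

39.2 kN/m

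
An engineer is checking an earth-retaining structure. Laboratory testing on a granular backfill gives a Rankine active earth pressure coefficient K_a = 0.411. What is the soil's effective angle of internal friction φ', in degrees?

24.7°

K_a = tan²(45° − φ/2) ⇒ 45° − φ/2 = arctan(√0.411) = 32.66°.
φ = 2(45° − 32.66°) = 24.67°.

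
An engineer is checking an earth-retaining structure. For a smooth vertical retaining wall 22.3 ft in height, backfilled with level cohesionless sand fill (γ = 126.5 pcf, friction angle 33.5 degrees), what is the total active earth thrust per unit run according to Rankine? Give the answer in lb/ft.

9080 lb/ft

K_a = tan²(45° − φ/2) = 0.2887.
P_a = ½ K_a γ H² = 0.5 × 0.2887 × 126.5 × 22.3² = 9081 lb/ft.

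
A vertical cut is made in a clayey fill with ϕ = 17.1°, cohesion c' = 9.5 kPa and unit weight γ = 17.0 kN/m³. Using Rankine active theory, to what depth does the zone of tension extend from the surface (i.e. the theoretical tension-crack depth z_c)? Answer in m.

1.51 m

K_a = tan²(45° − 17.1°/2) = 0.5455; √K_a = 0.7386.
The active pressure is zero where K_a γ z = 2c√K_a, so z_c = 2c/(γ√K_a) = 2×9.5/(17.0×0.7386) = 1.513 m.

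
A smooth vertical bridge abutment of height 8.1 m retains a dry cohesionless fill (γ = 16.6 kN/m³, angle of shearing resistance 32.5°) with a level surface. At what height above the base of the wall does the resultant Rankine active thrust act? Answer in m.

2.70 m

K_a = 0.3010.
The pressure distribution is triangular, so the resultant acts at H/3 above the base = 8.1/3 = 2.700 m.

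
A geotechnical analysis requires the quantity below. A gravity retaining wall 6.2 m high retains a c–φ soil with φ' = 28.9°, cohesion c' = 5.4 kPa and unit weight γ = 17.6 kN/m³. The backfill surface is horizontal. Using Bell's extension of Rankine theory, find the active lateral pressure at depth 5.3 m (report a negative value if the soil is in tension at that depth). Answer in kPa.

26.1 kPa

K_a = (1 − sin φ)/(1 + sin φ) = 0.3484.
σ_a = K_a γ z − 2c√K_a = 0.3484×17.6×5.3 − 2×5.4×0.5902 = 26.12 kPa.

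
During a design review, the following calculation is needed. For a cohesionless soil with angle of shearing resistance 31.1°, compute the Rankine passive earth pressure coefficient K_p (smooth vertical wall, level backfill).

3.14

K_p = (1 + sin φ)/(1 − sin φ) = tan²(45° + 31.1°/2) = 3.137.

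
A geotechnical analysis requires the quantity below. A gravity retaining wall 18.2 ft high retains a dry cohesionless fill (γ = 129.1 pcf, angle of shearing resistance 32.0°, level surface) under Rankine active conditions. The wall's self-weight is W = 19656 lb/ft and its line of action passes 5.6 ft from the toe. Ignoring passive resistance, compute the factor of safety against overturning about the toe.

2.76

K_a = tan²(45° − 32.0°/2) = 0.3073.
P_a = ½K_aγH² = 0.5×0.3073×129.1×18.2² = 6570 lb/ft, acting at H/3 = 6.067 ft above the base.
Overturning moment M_o = P_a × H/3 = 6570 × 6.067 = 39860.
Resisting moment M_r = W × 5.6 = 19656 × 5.6 = 110100.
FS_overturning = M_r/M_o = 110100/39860 = 2.762.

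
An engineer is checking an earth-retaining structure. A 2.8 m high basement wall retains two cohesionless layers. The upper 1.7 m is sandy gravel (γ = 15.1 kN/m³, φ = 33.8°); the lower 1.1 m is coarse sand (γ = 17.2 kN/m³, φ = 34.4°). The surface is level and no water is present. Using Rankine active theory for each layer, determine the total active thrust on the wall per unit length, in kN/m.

K_a1 = tan²(45°−33.8°/2) = 0.2851; K_a2 = tan²(45°−34.4°/2) = 0.2780.
Layer 1: σ at base = K_a1 γ₁ h₁ = 7.319 kPa; P₁ = ½×7.319×1.7 = 6.221.
Layer 2: σ_v at top = γ₁h₁ = 25.67; σ_h top = K_a2×25.67 = 7.136; σ_h base = K_a2×(25.67+17.2×1.1) = 12.40.
P₂ = ½(7.136+12.40)×1.1 = 10.74. Total P_a = 6.221+10.74 = 16.96 kN/m.

17.0 kN/m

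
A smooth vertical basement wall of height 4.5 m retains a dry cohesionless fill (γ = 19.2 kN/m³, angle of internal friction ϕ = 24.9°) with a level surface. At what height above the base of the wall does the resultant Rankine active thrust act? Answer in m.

K_a = 0.4074.
The pressure distribution is triangular, so the resultant acts at H/3 above the base = 4.5/3 = 1.500 m.

1.50 m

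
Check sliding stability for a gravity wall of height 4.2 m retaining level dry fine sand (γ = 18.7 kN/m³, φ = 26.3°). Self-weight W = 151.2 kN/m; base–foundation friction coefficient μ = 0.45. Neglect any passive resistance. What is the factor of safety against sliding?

K_a = tan²(45° − 26.3°/2) = 0.3859.
P_a = ½K_aγH² = 0.5×0.3859×18.7×4.2² = 63.65 kN/m, acting at H/3 = 1.400 m above the base.
FS_sliding = μW / P_a = 0.45×151.2 / 63.65 = 1.069.

1.07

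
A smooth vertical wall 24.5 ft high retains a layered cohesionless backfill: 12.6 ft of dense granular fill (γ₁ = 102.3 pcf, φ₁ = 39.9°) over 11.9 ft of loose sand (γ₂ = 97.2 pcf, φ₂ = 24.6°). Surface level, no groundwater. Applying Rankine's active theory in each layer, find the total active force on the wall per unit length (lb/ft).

10900 lb/ft

K_a1 = tan²(45°−39.9°/2) = 0.2184; K_a2 = tan²(45°−24.6°/2) = 0.4121.
Layer 1: σ at base = K_a1 γ₁ h₁ = 281.6 psf; P₁ = ½×281.6×12.6 = 1774.
Layer 2: σ_v at top = γ₁h₁ = 1289; σ_h top = K_a2×1289 = 531.3; σ_h base = K_a2×(1289+97.2×11.9) = 1008.
P₂ = ½(531.3+1008)×11.9 = 9158. Total P_a = 1774+9158 = 10930 lb/ft.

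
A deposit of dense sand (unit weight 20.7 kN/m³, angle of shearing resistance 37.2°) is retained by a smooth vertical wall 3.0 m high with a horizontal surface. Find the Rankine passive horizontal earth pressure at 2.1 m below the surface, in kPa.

176 kPa

K_p = (1 + sin φ)/(1 − sin φ) = 4.058.
σ_h = K_p γ z = 4.058 × 20.7 × 2.1 = 176.4 kPa.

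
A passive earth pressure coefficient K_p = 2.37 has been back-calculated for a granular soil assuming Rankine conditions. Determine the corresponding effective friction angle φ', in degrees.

K_p = (1+sin φ)/(1−sin φ) ⇒ sin φ = (K_p − 1)/(K_p + 1) = 0.4065.
φ = arcsin(0.4065) = 23.99°.

24.0°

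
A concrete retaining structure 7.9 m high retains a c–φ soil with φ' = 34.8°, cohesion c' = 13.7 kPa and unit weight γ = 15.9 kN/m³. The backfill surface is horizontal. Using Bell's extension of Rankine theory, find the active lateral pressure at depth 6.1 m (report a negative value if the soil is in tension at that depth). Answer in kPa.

12.2 kPa

K_a = (1 − sin φ)/(1 + sin φ) = 0.2733.
σ_a = K_a γ z − 2c√K_a = 0.2733×15.9×6.1 − 2×13.7×0.5228 = 12.18 kPa.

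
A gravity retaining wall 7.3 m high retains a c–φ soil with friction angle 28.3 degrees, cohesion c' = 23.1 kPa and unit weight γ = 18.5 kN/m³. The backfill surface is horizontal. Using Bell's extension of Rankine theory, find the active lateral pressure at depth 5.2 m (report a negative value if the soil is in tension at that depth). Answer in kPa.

K_a = (1 − sin φ)/(1 + sin φ) = 0.3568.
σ_a = K_a γ z − 2c√K_a = 0.3568×18.5×5.2 − 2×23.1×0.5973 = 6.726 kPa.

6.73 kPa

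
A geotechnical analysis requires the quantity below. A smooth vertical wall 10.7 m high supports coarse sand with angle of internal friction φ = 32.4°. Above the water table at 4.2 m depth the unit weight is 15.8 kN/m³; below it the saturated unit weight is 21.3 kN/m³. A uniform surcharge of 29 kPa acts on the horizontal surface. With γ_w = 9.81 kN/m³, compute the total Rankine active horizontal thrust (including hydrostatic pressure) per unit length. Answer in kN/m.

547 kN/m

K_a = tan²(45° − φ/2) = 0.3022.
γ' = 21.3 − 9.81 = 11.49 kN/m³. h₂ = H − d_w = 6.5 m.
σ'_h: at surface K_a·q = 8.765; at WT K_a(q+γd_w) = 28.82; at base K_a(q+γd_w+γ'h₂) = 51.39 kPa.
P₁ = ½(8.765+28.82)×4.2 = 78.93; P₂ = ½(28.82+51.39)×6.5 = 260.7; P_w = ½γ_w h₂² = 207.2.
Total = 78.93+260.7+207.2 = 546.9 kN/m.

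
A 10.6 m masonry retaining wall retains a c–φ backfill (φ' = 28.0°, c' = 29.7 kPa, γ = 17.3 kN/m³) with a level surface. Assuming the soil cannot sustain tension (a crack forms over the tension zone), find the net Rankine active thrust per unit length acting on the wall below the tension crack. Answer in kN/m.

K_a = 0.3610; √K_a = 0.6009.
Tension-crack depth z_c = 2c/(γ√K_a) = 2×29.7/(17.3×0.6009) = 5.714 m.
σ_a at base = K_a γ H − 2c√K_a = 0.3610×17.3×10.6 − 2×29.7×0.6009 = 30.52 kPa.
P_a = ½ × 30.52 × (H − z_c) = 0.5×30.52×4.886 = 74.54 kN/m.

74.5 kN/m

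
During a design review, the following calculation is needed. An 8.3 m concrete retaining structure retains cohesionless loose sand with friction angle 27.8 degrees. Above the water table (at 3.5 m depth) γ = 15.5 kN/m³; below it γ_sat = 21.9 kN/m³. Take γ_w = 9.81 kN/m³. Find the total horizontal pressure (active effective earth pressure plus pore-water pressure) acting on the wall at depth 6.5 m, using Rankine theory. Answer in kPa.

62.4 kPa

K_a = (1 − sin φ)/(1 + sin φ) = 0.3639.
γ' = 21.9 − 9.81 = 12.09 kN/m³.
Effective vertical stress at 6.5 m: σ'_v = 15.5×3.5 + 12.09×3.00 = 90.52 kPa.
σ'_h = K_a σ'_v = 0.3639 × 90.52 = 32.94 kPa; u = γ_w × 3.00 = 29.43 kPa.
Total σ_h = 32.94 + 29.43 = 62.37 kPa.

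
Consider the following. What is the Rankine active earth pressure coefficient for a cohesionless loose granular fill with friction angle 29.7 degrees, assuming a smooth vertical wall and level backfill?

K_a = tan²(45° − φ/2) = tan²(30.15°) = 0.3374.

0.337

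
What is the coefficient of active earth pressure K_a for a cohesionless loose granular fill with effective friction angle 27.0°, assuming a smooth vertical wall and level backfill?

0.376

K_a = tan²(45° − φ/2) = tan²(31.50°) = 0.3755.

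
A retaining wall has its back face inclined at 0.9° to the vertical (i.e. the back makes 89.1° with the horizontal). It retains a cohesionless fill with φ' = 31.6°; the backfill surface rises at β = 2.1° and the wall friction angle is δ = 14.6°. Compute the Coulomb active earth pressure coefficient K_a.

K_a = sin²(α+φ) / [sin²α · sin(α−δ) · (1 + √{sin(φ+δ)sin(φ−β) / (sin(α−δ)sin(α+β))})²].
With α = 89.1°, φ = 31.6°, δ = 14.6°, β = 2.1°: K_a = 0.2970.

0.297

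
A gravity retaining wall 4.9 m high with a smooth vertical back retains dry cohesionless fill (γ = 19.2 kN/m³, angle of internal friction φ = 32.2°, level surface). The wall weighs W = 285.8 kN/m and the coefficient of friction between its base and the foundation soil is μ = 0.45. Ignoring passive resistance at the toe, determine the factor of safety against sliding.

1.83

K_a = tan²(45° − 32.2°/2) = 0.3047.
P_a = ½K_aγH² = 0.5×0.3047×19.2×4.9² = 70.24 kN/m, acting at H/3 = 1.633 m above the base.
FS_sliding = μW / P_a = 0.45×285.8 / 70.24 = 1.831.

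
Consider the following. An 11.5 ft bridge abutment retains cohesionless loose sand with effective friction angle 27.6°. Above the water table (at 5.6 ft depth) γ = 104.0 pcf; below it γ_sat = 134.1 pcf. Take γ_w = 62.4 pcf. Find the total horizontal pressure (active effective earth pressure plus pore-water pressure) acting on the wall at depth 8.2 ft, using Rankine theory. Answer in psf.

K_a = (1 − sin φ)/(1 + sin φ) = 0.3668.
γ' = 134.1 − 62.4 = 71.70 pcf.
Effective vertical stress at 8.2 ft: σ'_v = 104.0×5.6 + 71.70×2.60 = 768.8 psf.
σ'_h = K_a σ'_v = 0.3668 × 768.8 = 282.0 psf; u = γ_w × 2.60 = 162.2 psf.
Total σ_h = 282.0 + 162.2 = 444.2 psf.

444 psf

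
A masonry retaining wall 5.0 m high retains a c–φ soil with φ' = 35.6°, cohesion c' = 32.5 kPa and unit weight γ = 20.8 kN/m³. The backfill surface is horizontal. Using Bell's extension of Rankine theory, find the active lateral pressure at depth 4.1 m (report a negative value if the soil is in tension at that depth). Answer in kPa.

-10.9 kPa

K_a = (1 − sin φ)/(1 + sin φ) = 0.2641.
σ_a = K_a γ z − 2c√K_a = 0.2641×20.8×4.1 − 2×32.5×0.5139 = -10.88 kPa.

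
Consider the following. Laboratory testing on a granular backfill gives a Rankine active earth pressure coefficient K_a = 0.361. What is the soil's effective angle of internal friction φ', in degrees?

28.0°

K_a = tan²(45° − φ/2) ⇒ 45° − φ/2 = arctan(√0.361) = 31.00°.
φ = 2(45° − 31.00°) = 28.00°.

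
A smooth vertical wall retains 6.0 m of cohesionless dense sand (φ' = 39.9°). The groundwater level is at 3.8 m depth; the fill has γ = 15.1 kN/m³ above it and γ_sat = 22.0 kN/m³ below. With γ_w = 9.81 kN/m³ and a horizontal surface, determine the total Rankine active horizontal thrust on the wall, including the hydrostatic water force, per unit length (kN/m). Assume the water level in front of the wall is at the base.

81.6 kN/m

K_a = tan²(45° − φ/2) = 0.2184.
γ' = 22.0 − 9.81 = 12.19 kN/m³. Depth below WT = 2.2 m.
σ'_h at WT = K_a γ d_w = 12.53 kPa; at base = 12.53 + K_a γ' × 2.2 = 18.39 kPa.
P₁ (0–3.8 m) = ½×12.53×3.8 = 23.81. P₂ (3.8–6.0 m) = ½(12.53+18.39)×2.2 = 34.02.
P_w = ½ γ_w h₂² = 0.5×9.81×2.2² = 23.74. Total = 23.81+34.02+23.74 = 81.57 kN/m.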